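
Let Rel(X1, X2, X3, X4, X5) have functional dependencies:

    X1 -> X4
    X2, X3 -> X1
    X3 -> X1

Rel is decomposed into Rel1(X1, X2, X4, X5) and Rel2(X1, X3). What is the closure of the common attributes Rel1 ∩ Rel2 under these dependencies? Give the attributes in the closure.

X1, X4

Rel1 ∩ Rel2 = {X1}.
X1 → X4 applies, adding X4
Closure: {X1, X4}.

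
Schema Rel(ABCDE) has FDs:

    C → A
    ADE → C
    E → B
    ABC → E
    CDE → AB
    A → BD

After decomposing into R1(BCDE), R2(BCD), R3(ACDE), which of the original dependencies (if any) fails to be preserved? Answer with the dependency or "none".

A → BD

Check A → BD: no single fragment contains all of {ABD}, and the restricted closure of {A} across the fragments never reaches {BD}.
C → A is preserved.
ADE → C is preserved.
E → B is preserved.
ABC → E is preserved.
CDE → AB is preserved.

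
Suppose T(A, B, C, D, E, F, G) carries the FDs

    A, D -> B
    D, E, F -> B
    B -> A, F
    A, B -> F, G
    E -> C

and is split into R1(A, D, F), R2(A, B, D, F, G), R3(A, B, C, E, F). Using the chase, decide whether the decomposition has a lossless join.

Chase test. Columns are A, B, C, D, E, F, G; row i has aⱼ where attribute j ∈ Ri, else bᵢⱼ.
Initial tableau (one row per fragment):
  row 1: a1 b12 b13 a4 b15 a6 b17
  row 2: a1 a2 b23 a4 b25 a6 a7
  row 3: a1 a2 a3 b34 a5 a6 b37
Rows 1 and 2 agree on A, D; apply A, D→B and equate their B entries.
Rows 1 and 2 agree on A, B; apply A, B→F, G and equate their F, G entries.
Rows 1 and 3 agree on A, B; apply A, B→F, G and equate their F, G entries.
No row becomes fully distinguished — the join is lossy.

No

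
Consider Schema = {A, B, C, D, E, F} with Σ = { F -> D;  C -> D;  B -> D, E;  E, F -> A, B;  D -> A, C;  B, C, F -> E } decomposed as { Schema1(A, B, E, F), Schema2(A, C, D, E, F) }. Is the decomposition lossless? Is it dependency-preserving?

lossless but not dependency-preserving

Lossless test: (A, E, F)⁺ = {A, B, C, D, E, F}, which contains all of one fragment — lossless.
Dependency preservation: the restricted closure of {B} across the fragments never reaches {D, E}, so B → D, E cannot be enforced without a join — not preserved.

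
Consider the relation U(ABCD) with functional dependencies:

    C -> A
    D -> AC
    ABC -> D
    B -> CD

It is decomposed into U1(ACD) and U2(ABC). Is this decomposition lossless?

No

Common attributes: U1 ∩ U2 = {AC}.
No dependency enlarges {AC}, so (AC)⁺ = {AC}.
The closure contains neither all of U1 = {ACD} nor all of U2 = {ABC}, so the common attributes are not a superkey of either fragment. The join is lossy.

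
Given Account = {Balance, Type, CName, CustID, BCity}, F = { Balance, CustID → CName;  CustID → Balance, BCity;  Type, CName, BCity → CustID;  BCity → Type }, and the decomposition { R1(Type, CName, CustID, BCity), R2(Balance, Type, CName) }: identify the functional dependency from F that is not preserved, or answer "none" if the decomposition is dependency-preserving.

CustID → Balance, BCity

Check CustID → Balance, BCity: no single fragment contains all of {Balance, CustID, BCity}, and the restricted closure of {CustID} across the fragments never reaches {Balance, BCity}.
Balance, CustID → CName is preserved.
Type, CName, BCity → CustID is preserved.
BCity → Type is preserved.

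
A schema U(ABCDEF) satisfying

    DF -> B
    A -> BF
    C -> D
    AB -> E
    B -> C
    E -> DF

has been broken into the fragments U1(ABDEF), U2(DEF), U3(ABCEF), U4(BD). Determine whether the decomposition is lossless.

Yes

Chase test. Columns are ABCDEF; row i has aⱼ where attribute j ∈ Ui, else bᵢⱼ.
Initial tableau (one row per fragment):
  row 1: a1 a2 b13 a4 a5 a6
  row 2: b21 b22 b23 a4 a5 a6
  row 3: a1 a2 a3 b34 a5 a6
  row 4: b41 a2 b43 a4 b45 b46
Rows 1 and 2 agree on DF; apply DF→B and equate their B entries.
Rows 1 and 2 agree on B; apply B→C and equate their C entries.
Rows 1 and 3 agree on B; apply B→C and equate their C entries.
Rows 1 and 4 agree on B; apply B→C and equate their C entries.
Rows 1 and 3 agree on E; apply E→DF and equate their DF entries.
Row 1 is now all distinguished symbols — the join is lossless.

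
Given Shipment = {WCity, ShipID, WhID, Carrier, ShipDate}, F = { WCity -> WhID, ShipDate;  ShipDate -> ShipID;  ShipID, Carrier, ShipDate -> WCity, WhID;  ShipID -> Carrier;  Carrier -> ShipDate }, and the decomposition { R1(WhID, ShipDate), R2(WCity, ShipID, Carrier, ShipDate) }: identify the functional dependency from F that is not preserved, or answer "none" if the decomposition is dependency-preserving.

WCity → WhID, ShipDate: restricted closure across fragments reaches WhID, ShipDate.
ShipDate → ShipID lies within R2.
ShipID, Carrier, ShipDate → WCity, WhID: restricted closure across fragments reaches WCity, WhID.
ShipID → Carrier lies within R2.
Carrier → ShipDate lies within R2.
Every dependency is enforceable on the fragments, so the decomposition is dependency-preserving.

none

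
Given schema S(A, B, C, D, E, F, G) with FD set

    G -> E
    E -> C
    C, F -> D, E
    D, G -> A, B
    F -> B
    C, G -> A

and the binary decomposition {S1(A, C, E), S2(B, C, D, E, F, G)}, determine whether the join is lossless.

Common attributes: S1 ∩ S2 = {C, E}.
No dependency enlarges {C, E}, so (C, E)⁺ = {C, E}.
The closure contains neither all of S1 = {A, C, E} nor all of S2 = {B, C, D, E, F, G}, so the common attributes are not a superkey of either fragment. The join is lossy.

No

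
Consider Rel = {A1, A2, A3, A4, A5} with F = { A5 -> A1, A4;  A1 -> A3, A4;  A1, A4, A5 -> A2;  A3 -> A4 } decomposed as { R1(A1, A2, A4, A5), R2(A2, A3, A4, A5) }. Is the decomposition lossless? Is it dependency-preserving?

lossless but not dependency-preserving

Lossless test: (A2, A4, A5)⁺ = {A1, A2, A3, A4, A5}, which contains all of one fragment — lossless.
Dependency preservation: the restricted closure of {A1} across the fragments never reaches {A3, A4}, so A1 → A3, A4 cannot be enforced without a join — not preserved.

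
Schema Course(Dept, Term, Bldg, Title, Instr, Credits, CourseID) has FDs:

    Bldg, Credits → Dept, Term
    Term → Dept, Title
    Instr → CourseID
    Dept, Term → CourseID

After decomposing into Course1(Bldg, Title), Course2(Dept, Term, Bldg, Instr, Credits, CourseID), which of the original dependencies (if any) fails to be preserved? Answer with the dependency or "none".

Check Term → Dept, Title: no single fragment contains all of {Dept, Term, Title}, and the restricted closure of {Term} across the fragments never reaches {Dept, Title}.
Bldg, Credits → Dept, Term is preserved.
Instr → CourseID is preserved.
Dept, Term → CourseID is preserved.

Term → Dept, Title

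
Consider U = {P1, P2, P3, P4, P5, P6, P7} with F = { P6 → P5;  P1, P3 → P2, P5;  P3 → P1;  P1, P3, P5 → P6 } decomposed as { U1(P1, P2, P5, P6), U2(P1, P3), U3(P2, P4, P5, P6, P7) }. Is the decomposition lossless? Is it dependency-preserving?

lossy and not dependency-preserving

Lossless test (chase): applying each FD to every pair of rows produces no changes in the tableau, so no row becomes fully distinguished — the join is lossy.
Dependency preservation: the restricted closure of {P1, P3} across the fragments never reaches {P2, P5}, so P1, P3 → P2, P5 cannot be enforced without a join — not preserved.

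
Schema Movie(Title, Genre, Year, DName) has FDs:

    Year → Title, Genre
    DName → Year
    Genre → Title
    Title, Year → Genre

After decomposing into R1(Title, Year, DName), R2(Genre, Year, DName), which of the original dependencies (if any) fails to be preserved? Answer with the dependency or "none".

Genre → Title

Check Genre → Title: no single fragment contains all of {Title, Genre}, and the restricted closure of {Genre} across the fragments never reaches {Title}.
Year → Title, Genre is preserved.
DName → Year is preserved.
Title, Year → Genre is preserved.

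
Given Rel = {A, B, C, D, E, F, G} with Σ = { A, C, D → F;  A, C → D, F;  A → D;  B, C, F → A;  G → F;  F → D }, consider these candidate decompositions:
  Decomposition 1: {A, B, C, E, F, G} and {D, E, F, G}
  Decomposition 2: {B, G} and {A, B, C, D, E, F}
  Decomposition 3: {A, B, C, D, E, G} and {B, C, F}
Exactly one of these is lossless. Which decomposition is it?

Decomposition 1

Decomposition 1: common = {E, F, G}, closure = {D, E, F, G} → lossless.
Decomposition 2: common = {B}, closure = {B} → lossy.
Decomposition 3: common = {B, C}, closure = {B, C} → lossy.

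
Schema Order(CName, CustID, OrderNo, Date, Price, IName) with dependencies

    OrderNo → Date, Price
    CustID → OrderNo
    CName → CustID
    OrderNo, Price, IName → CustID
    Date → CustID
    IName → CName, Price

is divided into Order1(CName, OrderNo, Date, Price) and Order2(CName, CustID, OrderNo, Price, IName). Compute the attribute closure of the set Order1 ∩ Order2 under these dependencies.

Order1 ∩ Order2 = {CName, OrderNo, Price}.
OrderNo → Date, Price applies, adding Date
CName → CustID applies, adding CustID
Closure: {CName, CustID, OrderNo, Date, Price}.

CName, CustID, OrderNo, Date, Price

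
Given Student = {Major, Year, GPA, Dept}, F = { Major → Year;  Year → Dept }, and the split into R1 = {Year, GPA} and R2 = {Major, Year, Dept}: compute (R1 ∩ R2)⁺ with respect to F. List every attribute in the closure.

Year, Dept

R1 ∩ R2 = {Year}.
Year → Dept applies, adding Dept
Closure: {Year, Dept}.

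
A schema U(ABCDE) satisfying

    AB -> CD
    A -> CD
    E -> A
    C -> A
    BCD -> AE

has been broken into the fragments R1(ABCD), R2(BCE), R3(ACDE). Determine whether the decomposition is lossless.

Yes

Chase test. Columns are ABCDE; row i has aⱼ where attribute j ∈ Ri, else bᵢⱼ.
Initial tableau (one row per fragment):
  row 1: a1 a2 a3 a4 b15
  row 2: b21 a2 a3 b24 a5
  row 3: a1 b32 a3 a4 a5
Rows 2 and 3 agree on E; apply E→A and equate their A entries.
Rows 1 and 2 agree on AB; apply AB→CD and equate their CD entries.
Rows 1 and 2 agree on BCD; apply BCD→AE and equate their AE entries.
Row 1 is now all distinguished symbols — the join is lossless.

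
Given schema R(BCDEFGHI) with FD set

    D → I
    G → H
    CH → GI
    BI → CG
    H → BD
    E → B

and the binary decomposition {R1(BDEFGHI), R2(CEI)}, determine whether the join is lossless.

Yes

Common attributes: R1 ∩ R2 = {EI}.
Closure of {EI}: E → B applies, adding B; BI → CG applies, adding CG; G → H applies, adding H; H → BD applies, adding D. So (EI)⁺ = {BCDEGHI}.
This closure contains every attribute of R2, so R1 ∩ R2 → R2. The join is lossless.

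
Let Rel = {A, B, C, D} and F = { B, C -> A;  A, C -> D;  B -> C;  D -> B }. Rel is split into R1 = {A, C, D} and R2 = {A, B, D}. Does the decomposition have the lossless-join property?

Yes

Common attributes: R1 ∩ R2 = {A, D}.
Closure of {A, D}: D → B applies, adding B; B → C applies, adding C. So (A, D)⁺ = {A, B, C, D}.
This closure contains every attribute of R1, so R1 ∩ R2 → R1. The join is lossless.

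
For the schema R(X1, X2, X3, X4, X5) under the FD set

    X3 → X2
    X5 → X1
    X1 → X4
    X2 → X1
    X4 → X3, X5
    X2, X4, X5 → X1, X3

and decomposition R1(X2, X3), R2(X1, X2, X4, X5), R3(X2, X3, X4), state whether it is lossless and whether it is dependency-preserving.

Lossless test (chase): Rows 1 and 2 agree on X2; apply X2→X1 and equate their X1 entries. Rows 1 and 3 agree on X2; apply X2→X1 and equate their X1 entries. Rows 2 and 3 agree on X4; apply X4→X3, X5 and equate their X3, X5 entries. Rows 1 and 2 agree on X1; apply X1→X4 and equate their X4 entries. Rows 1 and 2 agree on X4; apply X4→X3, X5 and equate their X3, X5 entries. Row 1 is now all distinguished symbols — the join is lossless.
Dependency preservation: X4 → X3, X5; X2, X4, X5 → X1, X3 are not contained in any single fragment, but the restricted closure of each left-hand side across the fragments still reaches the right-hand side; the remaining FDs each lie inside some fragment. All dependencies are preserved.

lossless and dependency-preserving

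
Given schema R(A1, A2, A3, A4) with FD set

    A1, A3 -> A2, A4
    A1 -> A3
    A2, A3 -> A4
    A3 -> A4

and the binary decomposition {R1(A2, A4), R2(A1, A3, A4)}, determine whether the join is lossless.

Common attributes: R1 ∩ R2 = {A4}.
No dependency enlarges {A4}, so (A4)⁺ = {A4}.
The closure contains neither all of R1 = {A2, A4} nor all of R2 = {A1, A3, A4}, so the common attributes are not a superkey of either fragment. The join is lossy.

No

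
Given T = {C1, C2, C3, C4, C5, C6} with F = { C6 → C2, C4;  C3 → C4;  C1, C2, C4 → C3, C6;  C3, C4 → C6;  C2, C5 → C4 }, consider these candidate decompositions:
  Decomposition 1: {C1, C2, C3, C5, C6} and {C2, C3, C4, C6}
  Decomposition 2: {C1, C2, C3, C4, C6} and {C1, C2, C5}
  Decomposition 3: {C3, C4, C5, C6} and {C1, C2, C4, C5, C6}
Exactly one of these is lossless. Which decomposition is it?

Decomposition 1: common = {C2, C3, C6}, closure = {C2, C3, C4, C6} → lossless.
Decomposition 2: common = {C1, C2}, closure = {C1, C2} → lossy.
Decomposition 3: common = {C4, C5, C6}, closure = {C2, C4, C5, C6} → lossy.

Decomposition 1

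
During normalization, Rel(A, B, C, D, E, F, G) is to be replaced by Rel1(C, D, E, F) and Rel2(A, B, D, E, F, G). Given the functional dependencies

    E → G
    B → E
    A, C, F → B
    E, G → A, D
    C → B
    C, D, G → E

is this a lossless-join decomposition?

Common attributes: Rel1 ∩ Rel2 = {D, E, F}.
Closure of {D, E, F}: E → G applies, adding G; E, G → A, D applies, adding A. So (D, E, F)⁺ = {A, D, E, F, G}.
The closure contains neither all of Rel1 = {C, D, E, F} nor all of Rel2 = {A, B, D, E, F, G}, so the common attributes are not a superkey of either fragment. The join is lossy.

No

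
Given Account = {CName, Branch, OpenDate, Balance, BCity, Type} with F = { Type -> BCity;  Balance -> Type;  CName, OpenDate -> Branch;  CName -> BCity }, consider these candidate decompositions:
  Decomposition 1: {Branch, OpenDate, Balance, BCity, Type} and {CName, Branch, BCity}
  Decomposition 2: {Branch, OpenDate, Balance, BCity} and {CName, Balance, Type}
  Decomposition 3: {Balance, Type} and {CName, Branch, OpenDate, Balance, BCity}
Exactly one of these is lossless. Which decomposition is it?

Decomposition 1: common = {Branch, BCity}, closure = {Branch, BCity} → lossy.
Decomposition 2: common = {Balance}, closure = {Balance, BCity, Type} → lossy.
Decomposition 3: common = {Balance}, closure = {Balance, BCity, Type} → lossless.

Decomposition 3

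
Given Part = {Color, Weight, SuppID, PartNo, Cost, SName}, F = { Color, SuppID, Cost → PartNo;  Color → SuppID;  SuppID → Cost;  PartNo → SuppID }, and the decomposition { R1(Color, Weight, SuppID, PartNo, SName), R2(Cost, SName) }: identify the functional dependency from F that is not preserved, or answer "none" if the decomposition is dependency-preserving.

SuppID → Cost

Check SuppID → Cost: no single fragment contains all of {SuppID, Cost}, and the restricted closure of {SuppID} across the fragments never reaches {Cost}.
Color, SuppID, Cost → PartNo is preserved.
Color → SuppID is preserved.
PartNo → SuppID is preserved.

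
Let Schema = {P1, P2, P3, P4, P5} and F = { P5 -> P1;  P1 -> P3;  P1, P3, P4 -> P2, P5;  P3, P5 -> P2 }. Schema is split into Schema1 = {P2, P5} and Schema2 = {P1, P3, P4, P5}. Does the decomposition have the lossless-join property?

Common attributes: Schema1 ∩ Schema2 = {P5}.
Closure of {P5}: P5 → P1 applies, adding P1; P1 → P3 applies, adding P3; P3, P5 → P2 applies, adding P2. So (P5)⁺ = {P1, P2, P3, P5}.
This closure contains every attribute of Schema1, so Schema1 ∩ Schema2 → Schema1. The join is lossless.

Yes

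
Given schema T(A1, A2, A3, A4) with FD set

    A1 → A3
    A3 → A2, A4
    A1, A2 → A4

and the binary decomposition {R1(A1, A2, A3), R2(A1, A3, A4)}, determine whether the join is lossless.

Yes

Common attributes: R1 ∩ R2 = {A1, A3}.
Closure of {A1, A3}: A3 → A2, A4 applies, adding A2, A4. So (A1, A3)⁺ = {A1, A2, A3, A4}.
This closure contains every attribute of R1, so R1 ∩ R2 → R1. The join is lossless.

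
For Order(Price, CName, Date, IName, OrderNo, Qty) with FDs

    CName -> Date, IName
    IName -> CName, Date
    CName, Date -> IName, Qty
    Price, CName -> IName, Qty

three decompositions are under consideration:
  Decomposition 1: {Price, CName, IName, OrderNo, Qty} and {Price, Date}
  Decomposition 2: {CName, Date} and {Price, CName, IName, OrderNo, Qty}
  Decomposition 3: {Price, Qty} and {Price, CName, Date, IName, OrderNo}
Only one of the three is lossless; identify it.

Decomposition 1: common = {Price}, closure = {Price} → lossy.
Decomposition 2: common = {CName}, closure = {CName, Date, IName, Qty} → lossless.
Decomposition 3: common = {Price}, closure = {Price} → lossy.

Decomposition 2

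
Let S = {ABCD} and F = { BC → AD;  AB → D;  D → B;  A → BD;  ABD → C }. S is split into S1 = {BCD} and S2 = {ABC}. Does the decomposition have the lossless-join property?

Common attributes: S1 ∩ S2 = {BC}.
Closure of {BC}: BC → AD applies, adding AD. So (BC)⁺ = {ABCD}.
This closure contains every attribute of S1, so S1 ∩ S2 → S1. The join is lossless.

Yes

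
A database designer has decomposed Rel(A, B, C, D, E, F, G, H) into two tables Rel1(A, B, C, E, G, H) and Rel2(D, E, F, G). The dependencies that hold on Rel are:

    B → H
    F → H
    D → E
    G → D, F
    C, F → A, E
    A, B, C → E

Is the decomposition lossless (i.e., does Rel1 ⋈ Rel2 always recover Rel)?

Common attributes: Rel1 ∩ Rel2 = {E, G}.
Closure of {E, G}: G → D, F applies, adding D, F; F → H applies, adding H. So (E, G)⁺ = {D, E, F, G, H}.
This closure contains every attribute of Rel2, so Rel1 ∩ Rel2 → Rel2. The join is lossless.

Yes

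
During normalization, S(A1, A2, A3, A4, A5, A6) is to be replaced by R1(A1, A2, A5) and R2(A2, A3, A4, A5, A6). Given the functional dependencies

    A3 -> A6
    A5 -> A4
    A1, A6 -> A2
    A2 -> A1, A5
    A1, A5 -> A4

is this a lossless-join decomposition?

Yes

Common attributes: R1 ∩ R2 = {A2, A5}.
Closure of {A2, A5}: A5 → A4 applies, adding A4; A2 → A1, A5 applies, adding A1. So (A2, A5)⁺ = {A1, A2, A4, A5}.
This closure contains every attribute of R1, so R1 ∩ R2 → R1. The join is lossless.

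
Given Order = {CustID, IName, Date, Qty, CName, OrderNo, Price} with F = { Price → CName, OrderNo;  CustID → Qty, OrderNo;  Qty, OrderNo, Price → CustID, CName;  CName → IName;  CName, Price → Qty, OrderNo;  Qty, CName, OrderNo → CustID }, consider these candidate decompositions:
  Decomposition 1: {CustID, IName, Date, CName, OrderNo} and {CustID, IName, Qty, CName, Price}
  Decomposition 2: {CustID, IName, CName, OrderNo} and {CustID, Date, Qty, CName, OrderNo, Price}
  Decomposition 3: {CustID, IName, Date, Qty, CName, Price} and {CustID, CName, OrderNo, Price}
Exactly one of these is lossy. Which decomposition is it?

Decomposition 1: common = {CustID, IName, CName}, closure = {CustID, IName, Qty, CName, OrderNo} → lossy.
Decomposition 2: common = {CustID, CName, OrderNo}, closure = {CustID, IName, Qty, CName, OrderNo} → lossless.
Decomposition 3: common = {CustID, CName, Price}, closure = {CustID, IName, Qty, CName, OrderNo, Price} → lossless.

Decomposition 1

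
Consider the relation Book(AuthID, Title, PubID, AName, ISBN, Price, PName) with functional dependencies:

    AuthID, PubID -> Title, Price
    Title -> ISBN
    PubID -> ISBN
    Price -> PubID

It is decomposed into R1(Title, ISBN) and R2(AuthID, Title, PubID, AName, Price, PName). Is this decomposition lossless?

Common attributes: R1 ∩ R2 = {Title}.
Closure of {Title}: Title → ISBN applies, adding ISBN. So (Title)⁺ = {Title, ISBN}.
This closure contains every attribute of R1, so R1 ∩ R2 → R1. The join is lossless.

Yes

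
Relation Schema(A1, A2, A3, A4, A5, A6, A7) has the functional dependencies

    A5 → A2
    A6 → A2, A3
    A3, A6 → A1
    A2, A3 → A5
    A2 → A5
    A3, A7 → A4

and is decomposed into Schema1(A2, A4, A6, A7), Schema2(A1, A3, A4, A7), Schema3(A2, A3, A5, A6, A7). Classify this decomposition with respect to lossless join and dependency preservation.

lossy and not dependency-preserving

Lossless test (chase): Rows 1 and 3 agree on A6; apply A6→A2, A3 and equate their A2, A3 entries. Rows 1 and 3 agree on A3, A6; apply A3, A6→A1 and equate their A1 entries. Rows 1 and 3 agree on A2, A3; apply A2, A3→A5 and equate their A5 entries. Rows 1 and 3 agree on A3, A7; apply A3, A7→A4 and equate their A4 entries. No row becomes fully distinguished — the join is lossy.
Dependency preservation: the restricted closure of {A3, A6} across the fragments never reaches {A1}, so A3, A6 → A1 cannot be enforced without a join — not preserved.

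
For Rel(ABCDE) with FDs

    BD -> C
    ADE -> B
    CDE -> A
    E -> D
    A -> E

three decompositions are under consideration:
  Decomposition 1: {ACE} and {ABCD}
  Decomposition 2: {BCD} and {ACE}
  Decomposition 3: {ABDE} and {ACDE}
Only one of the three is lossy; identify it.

Decomposition 2

Decomposition 1: common = {AC}, closure = {ABCDE} → lossless.
Decomposition 2: common = {C}, closure = {C} → lossy.
Decomposition 3: common = {ADE}, closure = {ABCDE} → lossless.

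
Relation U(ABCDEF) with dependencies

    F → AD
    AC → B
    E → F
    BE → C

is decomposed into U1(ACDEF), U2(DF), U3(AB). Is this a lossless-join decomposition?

Chase test. Columns are ABCDEF; row i has aⱼ where attribute j ∈ Ui, else bᵢⱼ.
Initial tableau (one row per fragment):
  row 1: a1 b12 a3 a4 a5 a6
  row 2: b21 b22 b23 a4 b25 a6
  row 3: a1 a2 b33 b34 b35 b36
Rows 1 and 2 agree on F; apply F→AD and equate their AD entries.
No row becomes fully distinguished — the join is lossy.

No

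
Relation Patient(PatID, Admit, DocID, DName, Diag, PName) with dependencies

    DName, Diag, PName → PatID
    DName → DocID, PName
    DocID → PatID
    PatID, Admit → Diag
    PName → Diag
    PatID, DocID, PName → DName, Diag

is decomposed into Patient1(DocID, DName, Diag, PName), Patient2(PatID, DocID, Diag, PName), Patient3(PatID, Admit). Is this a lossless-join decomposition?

Chase test. Columns are PatID, Admit, DocID, DName, Diag, PName; row i has aⱼ where attribute j ∈ Patienti, else bᵢⱼ.
Initial tableau (one row per fragment):
  row 1: b11 b12 a3 a4 a5 a6
  row 2: a1 b22 a3 b24 a5 a6
  row 3: a1 a2 b33 b34 b35 b36
Rows 1 and 2 agree on DocID; apply DocID→PatID and equate their PatID entries.
Rows 1 and 2 agree on PatID, DocID, PName; apply PatID, DocID, PName→DName, Diag and equate their DName, Diag entries.
No row becomes fully distinguished — the join is lossy.

No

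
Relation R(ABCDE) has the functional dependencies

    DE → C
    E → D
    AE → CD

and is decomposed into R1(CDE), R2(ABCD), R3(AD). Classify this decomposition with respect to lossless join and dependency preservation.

Lossless test (chase): applying each FD to every pair of rows produces no changes in the tableau, so no row becomes fully distinguished — the join is lossy.
Dependency preservation: AE → CD is not contained in any single fragment, but the restricted closure of its left-hand side across the fragments still reaches the right-hand side; the remaining FDs each lie inside some fragment. All dependencies are preserved.

lossy but dependency-preserving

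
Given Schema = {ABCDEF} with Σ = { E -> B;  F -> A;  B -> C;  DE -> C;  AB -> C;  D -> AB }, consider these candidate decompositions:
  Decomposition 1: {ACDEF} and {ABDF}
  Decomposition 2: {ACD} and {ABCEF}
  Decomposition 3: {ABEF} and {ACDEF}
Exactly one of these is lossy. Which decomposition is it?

Decomposition 1: common = {ADF}, closure = {ABCDF} → lossless.
Decomposition 2: common = {AC}, closure = {AC} → lossy.
Decomposition 3: common = {AEF}, closure = {ABCEF} → lossless.

Decomposition 2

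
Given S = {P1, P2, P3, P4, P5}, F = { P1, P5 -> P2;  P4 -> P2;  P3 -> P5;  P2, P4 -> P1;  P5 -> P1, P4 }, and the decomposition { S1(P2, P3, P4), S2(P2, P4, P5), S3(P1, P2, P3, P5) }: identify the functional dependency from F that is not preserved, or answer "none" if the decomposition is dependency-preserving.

Check P2, P4 → P1: no single fragment contains all of {P1, P2, P4}, and the restricted closure of {P2, P4} across the fragments never reaches {P1}.
P1, P5 → P2 is preserved.
P4 → P2 is preserved.
P3 → P5 is preserved.
P5 → P1, P4 is preserved.

P2, P4 -> P1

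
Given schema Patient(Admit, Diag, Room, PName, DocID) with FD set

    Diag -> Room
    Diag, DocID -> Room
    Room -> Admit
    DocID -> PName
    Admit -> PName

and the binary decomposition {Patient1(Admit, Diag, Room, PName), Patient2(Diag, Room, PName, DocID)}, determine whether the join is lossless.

Yes

Common attributes: Patient1 ∩ Patient2 = {Diag, Room, PName}.
Closure of {Diag, Room, PName}: Room → Admit applies, adding Admit. So (Diag, Room, PName)⁺ = {Admit, Diag, Room, PName}.
This closure contains every attribute of Patient1, so Patient1 ∩ Patient2 → Patient1. The join is lossless.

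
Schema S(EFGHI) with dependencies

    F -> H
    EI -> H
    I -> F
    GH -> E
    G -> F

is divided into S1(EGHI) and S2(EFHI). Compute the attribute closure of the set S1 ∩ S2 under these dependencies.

S1 ∩ S2 = {EHI}.
I → F applies, adding F
Closure: {EFHI}.

EFHI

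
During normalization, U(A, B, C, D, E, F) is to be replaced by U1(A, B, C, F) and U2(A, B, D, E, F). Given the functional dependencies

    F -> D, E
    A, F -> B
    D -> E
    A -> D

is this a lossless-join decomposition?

Common attributes: U1 ∩ U2 = {A, B, F}.
Closure of {A, B, F}: F → D, E applies, adding D, E. So (A, B, F)⁺ = {A, B, D, E, F}.
This closure contains every attribute of U2, so U1 ∩ U2 → U2. The join is lossless.

Yes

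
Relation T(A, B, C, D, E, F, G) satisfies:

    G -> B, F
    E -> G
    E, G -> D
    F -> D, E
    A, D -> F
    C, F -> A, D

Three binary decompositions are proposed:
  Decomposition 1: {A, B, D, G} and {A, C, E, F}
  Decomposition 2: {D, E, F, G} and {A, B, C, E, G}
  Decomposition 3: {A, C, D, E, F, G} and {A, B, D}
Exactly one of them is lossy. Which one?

Decomposition 1

Decomposition 1: common = {A}, closure = {A} → lossy.
Decomposition 2: common = {E, G}, closure = {B, D, E, F, G} → lossless.
Decomposition 3: common = {A, D}, closure = {A, B, D, E, F, G} → lossless.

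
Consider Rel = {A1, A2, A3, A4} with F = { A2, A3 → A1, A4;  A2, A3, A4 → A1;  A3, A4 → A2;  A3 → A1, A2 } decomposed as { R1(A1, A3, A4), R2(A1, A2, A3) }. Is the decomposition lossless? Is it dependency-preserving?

Lossless test: (A1, A3)⁺ = {A1, A2, A3, A4}, which contains all of one fragment — lossless.
Dependency preservation: A2, A3 → A1, A4; A2, A3, A4 → A1; A3, A4 → A2 are not contained in any single fragment, but the restricted closure of each left-hand side across the fragments still reaches the right-hand side; the remaining FDs each lie inside some fragment. All dependencies are preserved.

lossless and dependency-preserving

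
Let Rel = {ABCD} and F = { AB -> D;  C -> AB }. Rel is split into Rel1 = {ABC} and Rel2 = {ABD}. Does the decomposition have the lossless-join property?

Common attributes: Rel1 ∩ Rel2 = {AB}.
Closure of {AB}: AB → D applies, adding D. So (AB)⁺ = {ABD}.
This closure contains every attribute of Rel2, so Rel1 ∩ Rel2 → Rel2. The join is lossless.

Yes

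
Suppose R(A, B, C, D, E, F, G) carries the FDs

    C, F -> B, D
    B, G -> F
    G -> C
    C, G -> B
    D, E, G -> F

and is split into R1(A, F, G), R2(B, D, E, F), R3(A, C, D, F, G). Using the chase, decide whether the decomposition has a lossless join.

Chase test. Columns are A, B, C, D, E, F, G; row i has aⱼ where attribute j ∈ Ri, else bᵢⱼ.
Initial tableau (one row per fragment):
  row 1: a1 b12 b13 b14 b15 a6 a7
  row 2: b21 a2 b23 a4 a5 a6 b27
  row 3: a1 b32 a3 a4 b35 a6 a7
Rows 1 and 3 agree on G; apply G→C and equate their C entries.
Rows 1 and 3 agree on C, G; apply C, G→B and equate their B entries.
Rows 1 and 3 agree on C, F; apply C, F→B, D and equate their B, D entries.
No row becomes fully distinguished — the join is lossy.

No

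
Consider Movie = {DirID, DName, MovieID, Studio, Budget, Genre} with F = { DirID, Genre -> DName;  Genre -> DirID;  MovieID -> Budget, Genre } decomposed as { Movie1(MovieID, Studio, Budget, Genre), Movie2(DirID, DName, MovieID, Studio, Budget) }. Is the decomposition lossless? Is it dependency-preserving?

lossless but not dependency-preserving

Lossless test: (MovieID, Studio, Budget)⁺ = {DirID, DName, MovieID, Studio, Budget, Genre}, which contains all of one fragment — lossless.
Dependency preservation: the restricted closure of {DirID, Genre} across the fragments never reaches {DName}, so DirID, Genre → DName cannot be enforced without a join — not preserved.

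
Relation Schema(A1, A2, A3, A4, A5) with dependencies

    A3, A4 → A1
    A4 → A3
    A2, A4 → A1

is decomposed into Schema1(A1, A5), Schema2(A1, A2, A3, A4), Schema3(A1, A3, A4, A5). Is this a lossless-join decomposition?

No

Chase test. Columns are A1, A2, A3, A4, A5; row i has aⱼ where attribute j ∈ Schemai, else bᵢⱼ.
Initial tableau (one row per fragment):
  row 1: a1 b12 b13 b14 a5
  row 2: a1 a2 a3 a4 b25
  row 3: a1 b32 a3 a4 a5
No row becomes fully distinguished — the join is lossy.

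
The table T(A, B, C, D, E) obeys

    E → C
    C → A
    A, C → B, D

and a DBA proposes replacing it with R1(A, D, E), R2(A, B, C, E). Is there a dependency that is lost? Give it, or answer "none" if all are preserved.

A, C → B, D

Check A, C → B, D: no single fragment contains all of {A, B, C, D}, and the restricted closure of {A, C} across the fragments never reaches {B, D}.
E → C is preserved.
C → A is preserved.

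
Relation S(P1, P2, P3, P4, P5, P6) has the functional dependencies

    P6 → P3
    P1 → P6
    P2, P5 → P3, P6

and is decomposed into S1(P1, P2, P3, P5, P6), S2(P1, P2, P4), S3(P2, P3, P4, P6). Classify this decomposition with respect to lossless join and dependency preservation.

lossy but dependency-preserving

Lossless test (chase): Rows 1 and 2 agree on P1; apply P1→P6 and equate their P6 entries. Rows 1 and 2 agree on P6; apply P6→P3 and equate their P3 entries. No row becomes fully distinguished — the join is lossy.
Dependency preservation: every FD's attributes lie within a single fragment, so each can be enforced locally — preserved.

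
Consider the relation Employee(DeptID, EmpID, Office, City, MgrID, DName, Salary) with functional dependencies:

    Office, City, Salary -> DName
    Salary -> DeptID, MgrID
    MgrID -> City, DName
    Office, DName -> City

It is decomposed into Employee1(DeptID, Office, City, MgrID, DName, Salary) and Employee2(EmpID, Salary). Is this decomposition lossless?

Common attributes: Employee1 ∩ Employee2 = {Salary}.
Closure of {Salary}: Salary → DeptID, MgrID applies, adding DeptID, MgrID; MgrID → City, DName applies, adding City, DName. So (Salary)⁺ = {DeptID, City, MgrID, DName, Salary}.
The closure contains neither all of Employee1 = {DeptID, Office, City, MgrID, DName, Salary} nor all of Employee2 = {EmpID, Salary}, so the common attributes are not a superkey of either fragment. The join is lossy.

No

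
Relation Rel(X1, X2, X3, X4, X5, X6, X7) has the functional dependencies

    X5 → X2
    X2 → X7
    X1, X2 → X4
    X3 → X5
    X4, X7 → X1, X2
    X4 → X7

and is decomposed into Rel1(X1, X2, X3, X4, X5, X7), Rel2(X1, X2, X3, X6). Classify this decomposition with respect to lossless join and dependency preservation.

lossless and dependency-preserving

Lossless test: (X1, X2, X3)⁺ = {X1, X2, X3, X4, X5, X7}, which contains all of one fragment — lossless.
Dependency preservation: every FD's attributes lie within a single fragment, so each can be enforced locally — preserved.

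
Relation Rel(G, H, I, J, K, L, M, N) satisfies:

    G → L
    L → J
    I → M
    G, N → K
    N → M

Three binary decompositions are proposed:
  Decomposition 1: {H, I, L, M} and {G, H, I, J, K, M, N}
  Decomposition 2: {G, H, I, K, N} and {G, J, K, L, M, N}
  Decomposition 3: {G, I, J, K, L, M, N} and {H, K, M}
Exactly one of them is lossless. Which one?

Decomposition 2

Decomposition 1: common = {H, I, M}, closure = {H, I, M} → lossy.
Decomposition 2: common = {G, K, N}, closure = {G, J, K, L, M, N} → lossless.
Decomposition 3: common = {K, M}, closure = {K, M} → lossy.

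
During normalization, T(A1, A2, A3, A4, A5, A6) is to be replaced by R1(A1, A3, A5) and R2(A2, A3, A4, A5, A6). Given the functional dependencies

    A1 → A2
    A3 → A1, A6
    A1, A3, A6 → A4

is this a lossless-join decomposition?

Common attributes: R1 ∩ R2 = {A3, A5}.
Closure of {A3, A5}: A3 → A1, A6 applies, adding A1, A6; A1, A3, A6 → A4 applies, adding A4; A1 → A2 applies, adding A2. So (A3, A5)⁺ = {A1, A2, A3, A4, A5, A6}.
This closure contains every attribute of R1, so R1 ∩ R2 → R1. The join is lossless.

Yes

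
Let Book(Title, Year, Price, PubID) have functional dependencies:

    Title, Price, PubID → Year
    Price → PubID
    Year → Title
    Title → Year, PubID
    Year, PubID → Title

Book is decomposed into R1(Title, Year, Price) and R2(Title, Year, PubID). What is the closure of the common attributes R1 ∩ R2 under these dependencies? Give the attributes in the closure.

R1 ∩ R2 = {Title, Year}.
Title → Year, PubID applies, adding PubID
Closure: {Title, Year, PubID}.

Title, Year, PubID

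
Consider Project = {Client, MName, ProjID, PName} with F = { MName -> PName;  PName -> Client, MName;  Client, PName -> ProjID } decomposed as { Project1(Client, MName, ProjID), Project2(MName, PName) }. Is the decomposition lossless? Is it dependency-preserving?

lossless and dependency-preserving

Lossless test: (MName)⁺ = {Client, MName, ProjID, PName}, which contains all of one fragment — lossless.
Dependency preservation: PName → Client, MName; Client, PName → ProjID are not contained in any single fragment, but the restricted closure of each left-hand side across the fragments still reaches the right-hand side; the remaining FDs each lie inside some fragment. All dependencies are preserved.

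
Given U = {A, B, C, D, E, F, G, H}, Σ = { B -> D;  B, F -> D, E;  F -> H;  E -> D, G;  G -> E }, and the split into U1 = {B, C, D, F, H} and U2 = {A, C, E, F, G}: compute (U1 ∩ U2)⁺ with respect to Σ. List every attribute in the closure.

U1 ∩ U2 = {C, F}.
F → H applies, adding H
Closure: {C, F, H}.

C, F, H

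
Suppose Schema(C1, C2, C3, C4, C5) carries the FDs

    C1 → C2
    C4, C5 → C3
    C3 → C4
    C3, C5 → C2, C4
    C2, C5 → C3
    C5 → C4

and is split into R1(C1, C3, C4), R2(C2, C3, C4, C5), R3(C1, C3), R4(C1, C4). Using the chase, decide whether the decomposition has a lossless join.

Chase test. Columns are C1, C2, C3, C4, C5; row i has aⱼ where attribute j ∈ Ri, else bᵢⱼ.
Initial tableau (one row per fragment):
  row 1: a1 b12 a3 a4 b15
  row 2: b21 a2 a3 a4 a5
  row 3: a1 b32 a3 b34 b35
  row 4: a1 b42 b43 a4 b45
Rows 1 and 3 agree on C1; apply C1→C2 and equate their C2 entries.
Rows 1 and 4 agree on C1; apply C1→C2 and equate their C2 entries.
Rows 1 and 3 agree on C3; apply C3→C4 and equate their C4 entries.
No row becomes fully distinguished — the join is lossy.

No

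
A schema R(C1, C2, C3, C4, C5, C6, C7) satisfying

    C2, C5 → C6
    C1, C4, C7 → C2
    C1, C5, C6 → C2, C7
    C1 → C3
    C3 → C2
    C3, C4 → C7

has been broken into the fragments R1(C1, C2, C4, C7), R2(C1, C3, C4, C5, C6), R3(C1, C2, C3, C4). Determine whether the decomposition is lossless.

Chase test. Columns are C1, C2, C3, C4, C5, C6, C7; row i has aⱼ where attribute j ∈ Ri, else bᵢⱼ.
Initial tableau (one row per fragment):
  row 1: a1 a2 b13 a4 b15 b16 a7
  row 2: a1 b22 a3 a4 a5 a6 b27
  row 3: a1 a2 a3 a4 b35 b36 b37
Rows 1 and 2 agree on C1; apply C1→C3 and equate their C3 entries.
Rows 1 and 2 agree on C3; apply C3→C2 and equate their C2 entries.
Rows 1 and 2 agree on C3, C4; apply C3, C4→C7 and equate their C7 entries.
Rows 1 and 3 agree on C3, C4; apply C3, C4→C7 and equate their C7 entries.
Row 2 is now all distinguished symbols — the join is lossless.

Yes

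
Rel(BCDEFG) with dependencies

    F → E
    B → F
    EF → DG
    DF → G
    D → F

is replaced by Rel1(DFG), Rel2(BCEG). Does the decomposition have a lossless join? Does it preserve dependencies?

Lossless test: (G)⁺ = {G}, which is a superkey of neither fragment — lossy.
Dependency preservation: the restricted closure of {F} across the fragments never reaches {E}, so F → E cannot be enforced without a join — not preserved.

lossy and not dependency-preserving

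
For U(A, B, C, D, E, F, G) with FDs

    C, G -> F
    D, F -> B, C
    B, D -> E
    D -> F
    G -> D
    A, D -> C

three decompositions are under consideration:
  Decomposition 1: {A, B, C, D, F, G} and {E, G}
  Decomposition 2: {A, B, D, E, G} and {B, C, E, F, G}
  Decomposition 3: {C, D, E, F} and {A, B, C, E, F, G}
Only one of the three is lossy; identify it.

Decomposition 1: common = {G}, closure = {B, C, D, E, F, G} → lossless.
Decomposition 2: common = {B, E, G}, closure = {B, C, D, E, F, G} → lossless.
Decomposition 3: common = {C, E, F}, closure = {C, E, F} → lossy.

Decomposition 3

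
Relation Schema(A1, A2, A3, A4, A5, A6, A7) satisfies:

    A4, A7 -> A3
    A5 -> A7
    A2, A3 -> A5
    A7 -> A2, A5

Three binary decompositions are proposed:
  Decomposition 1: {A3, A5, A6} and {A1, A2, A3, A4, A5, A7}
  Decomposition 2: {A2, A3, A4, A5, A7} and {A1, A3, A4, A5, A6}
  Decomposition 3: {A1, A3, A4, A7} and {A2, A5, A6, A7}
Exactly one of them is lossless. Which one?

Decomposition 2

Decomposition 1: common = {A3, A5}, closure = {A2, A3, A5, A7} → lossy.
Decomposition 2: common = {A3, A4, A5}, closure = {A2, A3, A4, A5, A7} → lossless.
Decomposition 3: common = {A7}, closure = {A2, A5, A7} → lossy.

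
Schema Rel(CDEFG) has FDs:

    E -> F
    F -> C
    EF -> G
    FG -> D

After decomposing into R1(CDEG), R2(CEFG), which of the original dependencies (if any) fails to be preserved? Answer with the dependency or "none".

Check FG → D: no single fragment contains all of {DFG}, and the restricted closure of {FG} across the fragments never reaches {D}.
E → F is preserved.
F → C is preserved.
EF → G is preserved.

FG -> D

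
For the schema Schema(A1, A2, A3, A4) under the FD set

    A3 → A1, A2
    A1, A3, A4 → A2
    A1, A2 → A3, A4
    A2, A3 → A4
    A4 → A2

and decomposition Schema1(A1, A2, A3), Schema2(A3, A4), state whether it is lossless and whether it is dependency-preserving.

Lossless test: (A3)⁺ = {A1, A2, A3, A4}, which contains all of one fragment — lossless.
Dependency preservation: the restricted closure of {A4} across the fragments never reaches {A2}, so A4 → A2 cannot be enforced without a join — not preserved.

lossless but not dependency-preserving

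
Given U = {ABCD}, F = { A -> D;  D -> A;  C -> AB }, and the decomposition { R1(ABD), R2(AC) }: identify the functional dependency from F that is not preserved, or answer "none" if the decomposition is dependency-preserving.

Check C → AB: no single fragment contains all of {ABC}, and the restricted closure of {C} across the fragments never reaches {AB}.
A → D is preserved.
D → A is preserved.

C -> AB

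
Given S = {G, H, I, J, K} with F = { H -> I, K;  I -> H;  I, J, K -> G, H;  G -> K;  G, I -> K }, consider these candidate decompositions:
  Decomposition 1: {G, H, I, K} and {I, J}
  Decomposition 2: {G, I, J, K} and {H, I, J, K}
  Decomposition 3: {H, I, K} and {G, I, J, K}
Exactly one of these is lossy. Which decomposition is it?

Decomposition 1

Decomposition 1: common = {I}, closure = {H, I, K} → lossy.
Decomposition 2: common = {I, J, K}, closure = {G, H, I, J, K} → lossless.
Decomposition 3: common = {I, K}, closure = {H, I, K} → lossless.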